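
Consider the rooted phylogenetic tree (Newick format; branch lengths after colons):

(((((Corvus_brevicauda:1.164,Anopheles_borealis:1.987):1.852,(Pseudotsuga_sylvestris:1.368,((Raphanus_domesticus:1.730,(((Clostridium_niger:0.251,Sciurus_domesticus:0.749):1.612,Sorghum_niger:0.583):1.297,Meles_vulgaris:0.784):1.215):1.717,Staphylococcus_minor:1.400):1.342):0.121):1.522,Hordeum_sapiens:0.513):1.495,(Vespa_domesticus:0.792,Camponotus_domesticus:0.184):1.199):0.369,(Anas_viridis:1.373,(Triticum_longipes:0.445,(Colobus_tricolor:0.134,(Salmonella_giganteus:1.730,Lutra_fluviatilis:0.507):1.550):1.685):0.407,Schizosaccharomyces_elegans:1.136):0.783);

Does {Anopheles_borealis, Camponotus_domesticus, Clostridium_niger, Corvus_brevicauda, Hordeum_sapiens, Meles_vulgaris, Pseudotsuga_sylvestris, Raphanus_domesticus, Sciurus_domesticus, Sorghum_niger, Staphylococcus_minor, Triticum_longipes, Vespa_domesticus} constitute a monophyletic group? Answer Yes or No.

No

The MRCA of the listed taxa is the root, so the smallest clade containing them is the whole tree.
That clade also contains Anas_viridis, Colobus_tricolor, Lutra_fluviatilis, Salmonella_giganteus, Schizosaccharomyces_elegans, which are not in the proposed group, so the group is not monophyletic.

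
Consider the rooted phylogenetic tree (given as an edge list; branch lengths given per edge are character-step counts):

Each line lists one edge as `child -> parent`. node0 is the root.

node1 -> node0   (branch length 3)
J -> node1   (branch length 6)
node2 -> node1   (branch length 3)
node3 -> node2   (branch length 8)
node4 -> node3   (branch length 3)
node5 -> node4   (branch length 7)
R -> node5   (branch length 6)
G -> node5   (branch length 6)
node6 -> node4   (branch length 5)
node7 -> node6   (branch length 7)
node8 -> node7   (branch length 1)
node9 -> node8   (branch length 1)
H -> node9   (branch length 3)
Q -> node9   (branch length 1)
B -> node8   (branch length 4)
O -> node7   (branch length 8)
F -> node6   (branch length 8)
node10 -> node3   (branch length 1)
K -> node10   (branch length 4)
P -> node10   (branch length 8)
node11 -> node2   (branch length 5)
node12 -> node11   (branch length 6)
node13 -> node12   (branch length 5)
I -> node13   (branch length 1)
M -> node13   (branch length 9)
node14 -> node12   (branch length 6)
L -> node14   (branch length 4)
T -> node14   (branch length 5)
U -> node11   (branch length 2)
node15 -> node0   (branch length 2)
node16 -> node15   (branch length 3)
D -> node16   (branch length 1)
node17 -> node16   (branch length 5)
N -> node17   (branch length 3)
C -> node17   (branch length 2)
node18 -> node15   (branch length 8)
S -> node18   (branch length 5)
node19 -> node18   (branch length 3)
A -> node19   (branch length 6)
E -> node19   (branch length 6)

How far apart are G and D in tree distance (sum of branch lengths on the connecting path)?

The path runs G → … → MRCA → … → D; the MRCA is the root of the tree.
Branch lengths along that path: 6 + 7 + 3 + 8 + 3 + 3 + 2 + 3 + 1 = 36.

36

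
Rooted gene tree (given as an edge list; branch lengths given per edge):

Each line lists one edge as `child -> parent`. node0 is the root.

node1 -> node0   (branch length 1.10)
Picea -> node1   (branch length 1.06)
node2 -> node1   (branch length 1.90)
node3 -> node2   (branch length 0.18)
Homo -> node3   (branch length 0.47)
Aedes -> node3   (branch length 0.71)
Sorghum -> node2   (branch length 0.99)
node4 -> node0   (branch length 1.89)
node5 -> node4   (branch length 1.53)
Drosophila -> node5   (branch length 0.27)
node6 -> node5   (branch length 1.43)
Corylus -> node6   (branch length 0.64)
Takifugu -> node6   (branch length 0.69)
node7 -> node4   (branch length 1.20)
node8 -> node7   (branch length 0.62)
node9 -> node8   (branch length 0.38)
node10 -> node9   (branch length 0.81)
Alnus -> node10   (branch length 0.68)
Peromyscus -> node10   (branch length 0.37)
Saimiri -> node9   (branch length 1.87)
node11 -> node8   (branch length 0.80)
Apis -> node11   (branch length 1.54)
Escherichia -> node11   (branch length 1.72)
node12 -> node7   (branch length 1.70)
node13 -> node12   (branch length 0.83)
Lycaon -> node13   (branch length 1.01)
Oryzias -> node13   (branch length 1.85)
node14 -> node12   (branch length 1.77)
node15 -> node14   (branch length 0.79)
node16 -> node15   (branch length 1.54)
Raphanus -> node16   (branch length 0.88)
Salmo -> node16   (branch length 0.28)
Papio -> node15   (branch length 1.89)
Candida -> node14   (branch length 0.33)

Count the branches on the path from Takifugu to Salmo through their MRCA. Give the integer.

9

The MRCA of Takifugu and Salmo is the node subtending ((Drosophila,(Corylus,Takifugu)),((((Alnus,Peromyscus),Saimiri),(Apis,Escherichia)),((Lycaon,Oryzias),(((Raphanus,Salmo),Papio),Candida)))).
From Takifugu up to that node: 3 branches. From Salmo up to the same node: 6 branches. Total: 3 + 6 = 9.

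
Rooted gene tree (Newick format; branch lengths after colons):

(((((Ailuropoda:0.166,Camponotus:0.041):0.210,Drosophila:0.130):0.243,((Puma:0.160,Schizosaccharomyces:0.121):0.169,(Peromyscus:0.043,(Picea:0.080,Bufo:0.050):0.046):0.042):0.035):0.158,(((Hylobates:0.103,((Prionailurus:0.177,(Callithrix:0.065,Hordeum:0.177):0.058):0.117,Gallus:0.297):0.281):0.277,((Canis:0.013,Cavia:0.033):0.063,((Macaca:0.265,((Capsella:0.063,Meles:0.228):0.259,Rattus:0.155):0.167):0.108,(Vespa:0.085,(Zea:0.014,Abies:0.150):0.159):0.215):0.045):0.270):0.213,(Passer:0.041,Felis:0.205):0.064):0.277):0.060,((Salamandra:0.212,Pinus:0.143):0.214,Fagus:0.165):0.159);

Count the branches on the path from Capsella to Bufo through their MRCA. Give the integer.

The MRCA of Capsella and Bufo is the node subtending ((((Ailuropoda,Camponotus),Drosophila),((Puma,Schizosaccharomyces),(Peromyscus,(Picea,Bufo)))),(((Hylobates,((Prionailurus,(Callithrix,Hordeum)),Gallus)),((Canis,Cavia),((Macaca,((Capsella,Meles),Rattus)),(Vespa,(Zea,Abies))))),(Passer,Felis))).
From Capsella up to that node: 8 branches. From Bufo up to the same node: 5 branches. Total: 8 + 5 = 13.

13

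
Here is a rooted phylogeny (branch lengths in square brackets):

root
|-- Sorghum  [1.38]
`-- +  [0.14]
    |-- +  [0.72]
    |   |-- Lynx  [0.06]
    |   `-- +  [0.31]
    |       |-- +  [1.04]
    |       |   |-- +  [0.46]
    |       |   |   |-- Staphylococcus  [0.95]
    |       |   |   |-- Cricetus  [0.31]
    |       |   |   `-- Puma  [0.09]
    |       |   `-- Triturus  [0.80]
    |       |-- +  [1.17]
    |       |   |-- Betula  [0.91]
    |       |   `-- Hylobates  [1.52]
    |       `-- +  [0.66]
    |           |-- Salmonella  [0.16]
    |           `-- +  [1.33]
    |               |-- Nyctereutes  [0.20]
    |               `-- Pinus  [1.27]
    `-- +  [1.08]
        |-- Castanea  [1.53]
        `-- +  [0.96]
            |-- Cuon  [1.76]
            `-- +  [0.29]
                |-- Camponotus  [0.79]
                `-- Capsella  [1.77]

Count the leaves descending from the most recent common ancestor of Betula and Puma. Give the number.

9

The MRCA of Betula and Puma is the node subtending (((Staphylococcus,Cricetus,Puma),Triturus),(Betula,Hylobates),(Salmonella,(Nyctereutes,Pinus))).
That clade contains 9 terminal taxa: Betula, Cricetus, Hylobates, Nyctereutes, Pinus, Puma, Salmonella, Staphylococcus, Triturus.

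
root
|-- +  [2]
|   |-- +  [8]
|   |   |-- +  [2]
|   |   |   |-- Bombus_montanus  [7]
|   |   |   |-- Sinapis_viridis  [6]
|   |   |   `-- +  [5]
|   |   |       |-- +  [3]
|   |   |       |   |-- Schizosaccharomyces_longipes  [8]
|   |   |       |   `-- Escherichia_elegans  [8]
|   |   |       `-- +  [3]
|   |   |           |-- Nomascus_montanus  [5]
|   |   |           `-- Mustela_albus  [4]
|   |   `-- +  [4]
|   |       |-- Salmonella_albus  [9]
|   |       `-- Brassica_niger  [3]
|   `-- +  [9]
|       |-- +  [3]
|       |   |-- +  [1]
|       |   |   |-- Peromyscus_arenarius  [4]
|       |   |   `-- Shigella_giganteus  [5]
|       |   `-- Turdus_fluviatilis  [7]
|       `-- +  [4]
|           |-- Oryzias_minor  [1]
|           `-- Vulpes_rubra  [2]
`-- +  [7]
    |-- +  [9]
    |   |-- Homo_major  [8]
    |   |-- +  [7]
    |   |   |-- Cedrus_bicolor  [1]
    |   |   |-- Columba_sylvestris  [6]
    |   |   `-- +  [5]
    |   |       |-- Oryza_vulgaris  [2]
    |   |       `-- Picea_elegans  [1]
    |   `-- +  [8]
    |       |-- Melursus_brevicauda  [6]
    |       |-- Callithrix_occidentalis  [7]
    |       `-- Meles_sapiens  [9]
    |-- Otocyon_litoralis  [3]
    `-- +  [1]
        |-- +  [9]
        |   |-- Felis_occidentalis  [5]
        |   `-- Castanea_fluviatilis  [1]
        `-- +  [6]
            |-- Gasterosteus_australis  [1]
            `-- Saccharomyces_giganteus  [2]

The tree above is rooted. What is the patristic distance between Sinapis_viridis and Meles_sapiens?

51

The path runs Sinapis_viridis → … → MRCA → … → Meles_sapiens; the MRCA is the root of the tree.
Branch lengths along that path: 6 + 2 + 8 + 2 + 7 + 9 + 8 + 9 = 51.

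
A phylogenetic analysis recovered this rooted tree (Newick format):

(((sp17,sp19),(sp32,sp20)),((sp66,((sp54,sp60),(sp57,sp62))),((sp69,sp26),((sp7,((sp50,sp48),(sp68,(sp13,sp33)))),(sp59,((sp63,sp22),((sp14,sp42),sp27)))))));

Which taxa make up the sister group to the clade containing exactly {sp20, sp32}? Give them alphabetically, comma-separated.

The clade containing exactly {sp20, sp32} attaches to the tree at the node subtending ((sp17,sp19),(sp32,sp20)).
The other lineage descending from that same node — the sister group — is (sp17,sp19); its 2 tips in alphabetical order are the answer.

sp17, sp19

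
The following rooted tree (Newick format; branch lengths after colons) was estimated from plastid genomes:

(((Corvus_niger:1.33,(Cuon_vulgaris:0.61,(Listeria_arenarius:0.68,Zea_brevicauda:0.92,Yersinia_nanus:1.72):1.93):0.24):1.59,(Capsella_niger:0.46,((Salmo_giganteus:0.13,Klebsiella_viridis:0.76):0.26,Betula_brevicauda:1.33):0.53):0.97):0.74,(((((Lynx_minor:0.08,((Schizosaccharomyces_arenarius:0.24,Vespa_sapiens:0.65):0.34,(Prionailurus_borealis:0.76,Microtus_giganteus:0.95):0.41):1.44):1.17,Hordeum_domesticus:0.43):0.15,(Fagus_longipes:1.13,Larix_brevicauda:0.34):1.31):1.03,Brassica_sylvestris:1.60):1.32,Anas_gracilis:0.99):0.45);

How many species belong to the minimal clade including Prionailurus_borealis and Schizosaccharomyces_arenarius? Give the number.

4

The MRCA of Prionailurus_borealis and Schizosaccharomyces_arenarius is the node subtending ((Schizosaccharomyces_arenarius,Vespa_sapiens),(Prionailurus_borealis,Microtus_giganteus)).
That clade contains 4 terminal taxa: Microtus_giganteus, Prionailurus_borealis, Schizosaccharomyces_arenarius, Vespa_sapiens.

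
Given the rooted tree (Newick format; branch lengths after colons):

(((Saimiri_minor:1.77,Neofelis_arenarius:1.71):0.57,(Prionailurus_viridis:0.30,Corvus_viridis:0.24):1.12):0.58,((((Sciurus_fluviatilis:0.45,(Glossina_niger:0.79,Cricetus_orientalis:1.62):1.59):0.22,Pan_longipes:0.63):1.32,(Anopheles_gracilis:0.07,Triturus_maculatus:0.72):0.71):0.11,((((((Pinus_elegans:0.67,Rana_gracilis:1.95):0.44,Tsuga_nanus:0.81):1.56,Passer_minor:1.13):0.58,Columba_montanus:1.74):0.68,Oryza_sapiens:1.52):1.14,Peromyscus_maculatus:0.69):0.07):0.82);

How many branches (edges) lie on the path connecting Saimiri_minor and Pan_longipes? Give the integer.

7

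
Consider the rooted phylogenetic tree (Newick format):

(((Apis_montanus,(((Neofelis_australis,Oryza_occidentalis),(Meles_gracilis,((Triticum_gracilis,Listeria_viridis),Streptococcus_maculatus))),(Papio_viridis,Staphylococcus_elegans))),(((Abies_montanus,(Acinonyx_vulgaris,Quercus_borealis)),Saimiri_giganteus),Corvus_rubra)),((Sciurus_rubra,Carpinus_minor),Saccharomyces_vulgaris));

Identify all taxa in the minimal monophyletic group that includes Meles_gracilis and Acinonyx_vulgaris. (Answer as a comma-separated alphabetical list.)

Tracing Meles_gracilis: it sits inside (Meles_gracilis,((Triticum_gracilis,Listeria_viridis),Streptococcus_maculatus)).
Tracing Acinonyx_vulgaris: it sits inside (Acinonyx_vulgaris,Quercus_borealis).
The smallest clade enclosing both is ((Apis_montanus,(((Neofelis_australis,Oryza_occidentalis),(Meles_gracilis,((Triticum_gracilis,Listeria_viridis),Streptococcus_maculatus))),(Papio_viridis,Staphylococcus_elegans))),(((Abies_montanus,(Acinonyx_vulgaris,Quercus_borealis)),Saimiri_giganteus),Corvus_rubra)); the answer is its 14 terminal taxa in alphabetical order.

Abies_montanus, Acinonyx_vulgaris, Apis_montanus, Corvus_rubra, Listeria_viridis, Meles_gracilis, Neofelis_australis, Oryza_occidentalis, Papio_viridis, Quercus_borealis, Saimiri_giganteus, Staphylococcus_elegans, Streptococcus_maculatus, Triticum_gracilis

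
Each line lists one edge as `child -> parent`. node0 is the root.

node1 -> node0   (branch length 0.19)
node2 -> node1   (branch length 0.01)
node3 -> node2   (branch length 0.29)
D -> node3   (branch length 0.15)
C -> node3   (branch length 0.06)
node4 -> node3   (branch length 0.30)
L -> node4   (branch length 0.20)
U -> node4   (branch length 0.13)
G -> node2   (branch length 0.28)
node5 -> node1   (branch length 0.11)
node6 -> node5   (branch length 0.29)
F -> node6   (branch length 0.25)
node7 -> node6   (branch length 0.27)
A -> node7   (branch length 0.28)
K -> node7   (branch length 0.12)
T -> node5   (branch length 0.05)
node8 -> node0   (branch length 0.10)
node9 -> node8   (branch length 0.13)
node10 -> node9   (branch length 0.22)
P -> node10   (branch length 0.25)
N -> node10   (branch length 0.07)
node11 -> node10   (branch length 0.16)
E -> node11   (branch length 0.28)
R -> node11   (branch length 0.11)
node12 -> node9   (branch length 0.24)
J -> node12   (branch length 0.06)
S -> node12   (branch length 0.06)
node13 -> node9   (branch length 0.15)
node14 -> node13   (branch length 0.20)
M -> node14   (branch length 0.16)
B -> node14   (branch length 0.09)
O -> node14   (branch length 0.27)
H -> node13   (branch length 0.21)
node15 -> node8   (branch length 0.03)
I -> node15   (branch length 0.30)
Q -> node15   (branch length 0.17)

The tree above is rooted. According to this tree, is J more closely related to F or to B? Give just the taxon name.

B

The MRCA of J and B subtends ((P,N,(E,R)),(J,S),((M,B,O),H)) (10 taxa).
The MRCA of J and F is the root, subtending the entire tree (21 taxa).
The first is nested inside the second, so J shares a more recent common ancestor with B.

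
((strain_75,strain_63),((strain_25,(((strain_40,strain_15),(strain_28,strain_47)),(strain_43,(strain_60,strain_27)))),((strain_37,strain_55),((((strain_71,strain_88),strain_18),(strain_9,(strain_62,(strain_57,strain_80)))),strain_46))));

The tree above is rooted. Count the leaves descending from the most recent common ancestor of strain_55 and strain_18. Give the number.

10

The MRCA of strain_55 and strain_18 is the node subtending ((strain_37,strain_55),((((strain_71,strain_88),strain_18),(strain_9,(strain_62,(strain_57,strain_80)))),strain_46)).
That clade contains 10 terminal taxa: strain_18, strain_37, strain_46, strain_55, strain_57, strain_62, strain_71, strain_80, strain_88, strain_9.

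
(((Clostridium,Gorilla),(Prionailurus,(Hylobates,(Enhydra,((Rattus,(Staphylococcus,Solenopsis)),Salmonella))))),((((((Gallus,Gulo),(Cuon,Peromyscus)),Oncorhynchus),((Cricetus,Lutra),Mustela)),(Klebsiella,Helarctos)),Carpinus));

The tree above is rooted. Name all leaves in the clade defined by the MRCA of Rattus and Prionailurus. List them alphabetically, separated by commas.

Tracing Rattus: it sits inside (Rattus,(Staphylococcus,Solenopsis)).
Tracing Prionailurus: it sits inside (Prionailurus,(Hylobates,(Enhydra,((Rattus,(Staphylococcus,Solenopsis)),Salmonella)))).
The smallest clade enclosing both is (Prionailurus,(Hylobates,(Enhydra,((Rattus,(Staphylococcus,Solenopsis)),Salmonella)))); the answer is its 7 terminal taxa in alphabetical order.

Enhydra, Hylobates, Prionailurus, Rattus, Salmonella, Solenopsis, Staphylococcus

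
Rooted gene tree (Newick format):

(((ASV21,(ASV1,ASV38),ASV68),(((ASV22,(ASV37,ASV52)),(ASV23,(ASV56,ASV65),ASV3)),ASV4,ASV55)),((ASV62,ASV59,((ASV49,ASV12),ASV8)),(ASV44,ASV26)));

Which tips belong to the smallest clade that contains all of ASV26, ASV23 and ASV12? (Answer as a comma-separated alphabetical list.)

ASV1, ASV12, ASV21, ASV22, ASV23, ASV26, ASV3, ASV37, ASV38, ASV4, ASV44, ASV49, ASV52, ASV55, ASV56, ASV59, ASV62, ASV65, ASV68, ASV8

Tracing ASV26: it sits inside (ASV44,ASV26).
Tracing ASV23: it sits inside (ASV23,(ASV56,ASV65),ASV3).
Tracing ASV12: it sits inside (ASV49,ASV12).
The smallest clade enclosing all 3 is the whole tree (their MRCA is the root), so the answer is all 20 tips in alphabetical order.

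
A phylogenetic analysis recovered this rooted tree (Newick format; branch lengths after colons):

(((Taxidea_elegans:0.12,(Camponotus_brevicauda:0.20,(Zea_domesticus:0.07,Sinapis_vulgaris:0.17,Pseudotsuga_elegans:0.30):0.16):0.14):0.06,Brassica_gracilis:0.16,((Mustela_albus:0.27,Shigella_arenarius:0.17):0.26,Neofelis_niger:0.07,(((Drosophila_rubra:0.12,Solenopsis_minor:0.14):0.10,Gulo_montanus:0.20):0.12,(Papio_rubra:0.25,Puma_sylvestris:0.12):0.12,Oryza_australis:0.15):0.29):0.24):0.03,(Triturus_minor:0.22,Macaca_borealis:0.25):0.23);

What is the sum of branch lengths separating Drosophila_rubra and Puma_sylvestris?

0.58

The path runs Drosophila_rubra → … → MRCA → … → Puma_sylvestris; the MRCA is the node subtending (((Drosophila_rubra,Solenopsis_minor),Gulo_montanus),(Papio_rubra,Puma_sylvestris),Oryza_australis).
Branch lengths along that path: 0.12 + 0.10 + 0.12 + 0.12 + 0.12 = 0.58.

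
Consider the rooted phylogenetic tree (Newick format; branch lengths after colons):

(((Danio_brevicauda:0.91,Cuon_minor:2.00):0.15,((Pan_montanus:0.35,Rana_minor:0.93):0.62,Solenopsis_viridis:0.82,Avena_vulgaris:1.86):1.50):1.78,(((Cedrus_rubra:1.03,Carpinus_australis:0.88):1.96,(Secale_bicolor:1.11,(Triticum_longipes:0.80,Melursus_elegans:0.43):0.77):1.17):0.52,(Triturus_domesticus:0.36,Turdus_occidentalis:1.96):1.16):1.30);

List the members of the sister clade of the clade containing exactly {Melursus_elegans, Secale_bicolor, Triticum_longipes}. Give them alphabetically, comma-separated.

The clade containing exactly {Melursus_elegans, Secale_bicolor, Triticum_longipes} attaches to the tree at the node subtending ((Cedrus_rubra,Carpinus_australis),(Secale_bicolor,(Triticum_longipes,Melursus_elegans))).
The other lineage descending from that same node — the sister group — is (Cedrus_rubra,Carpinus_australis); its 2 tips in alphabetical order are the answer.

Carpinus_australis, Cedrus_rubra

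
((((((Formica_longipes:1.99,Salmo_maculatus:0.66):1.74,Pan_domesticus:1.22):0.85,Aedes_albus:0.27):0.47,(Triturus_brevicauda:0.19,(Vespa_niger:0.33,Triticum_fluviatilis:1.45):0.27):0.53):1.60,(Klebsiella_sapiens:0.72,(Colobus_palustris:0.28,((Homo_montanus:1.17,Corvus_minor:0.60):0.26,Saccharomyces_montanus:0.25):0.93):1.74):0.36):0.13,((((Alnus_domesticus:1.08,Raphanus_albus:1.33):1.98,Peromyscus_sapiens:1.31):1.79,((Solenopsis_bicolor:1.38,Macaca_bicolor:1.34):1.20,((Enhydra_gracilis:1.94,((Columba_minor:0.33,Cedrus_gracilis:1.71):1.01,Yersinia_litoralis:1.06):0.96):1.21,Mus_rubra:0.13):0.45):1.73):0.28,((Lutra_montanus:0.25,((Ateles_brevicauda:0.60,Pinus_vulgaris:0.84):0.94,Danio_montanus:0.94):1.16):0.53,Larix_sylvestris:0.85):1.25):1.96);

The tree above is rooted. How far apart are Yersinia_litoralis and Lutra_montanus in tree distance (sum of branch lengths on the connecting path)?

7.72

The path runs Yersinia_litoralis → … → MRCA → … → Lutra_montanus; the MRCA is the node subtending ((((Alnus_domesticus,Raphanus_albus),Peromyscus_sapiens),((Solenopsis_bicolor,Macaca_bicolor),((Enhydra_gracilis,((Columba_minor,Cedrus_gracilis),Yersinia_litoralis)),Mus_rubra))),((Lutra_montanus,((Ateles_brevicauda,Pinus_vulgaris),Danio_montanus)),Larix_sylvestris)).
Branch lengths along that path: 1.06 + 0.96 + 1.21 + 0.45 + 1.73 + 0.28 + 1.25 + 0.53 + 0.25 = 7.72.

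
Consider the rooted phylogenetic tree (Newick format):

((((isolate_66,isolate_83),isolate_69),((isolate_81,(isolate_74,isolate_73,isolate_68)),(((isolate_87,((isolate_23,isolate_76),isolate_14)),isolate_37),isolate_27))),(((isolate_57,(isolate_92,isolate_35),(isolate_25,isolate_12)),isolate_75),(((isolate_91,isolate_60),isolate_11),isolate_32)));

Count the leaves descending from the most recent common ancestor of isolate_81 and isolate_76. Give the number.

The MRCA of isolate_81 and isolate_76 is the node subtending ((isolate_81,(isolate_74,isolate_73,isolate_68)),(((isolate_87,((isolate_23,isolate_76),isolate_14)),isolate_37),isolate_27)).
That clade contains 10 terminal taxa: isolate_14, isolate_23, isolate_27, isolate_37, isolate_68, isolate_73, isolate_74, isolate_76, isolate_81, isolate_87.

10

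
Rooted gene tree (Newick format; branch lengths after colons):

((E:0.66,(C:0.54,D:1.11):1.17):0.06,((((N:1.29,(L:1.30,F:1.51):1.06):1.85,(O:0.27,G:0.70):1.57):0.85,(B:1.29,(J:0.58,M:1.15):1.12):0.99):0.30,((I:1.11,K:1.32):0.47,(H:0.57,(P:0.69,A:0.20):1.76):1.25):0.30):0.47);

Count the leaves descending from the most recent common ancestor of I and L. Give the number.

The MRCA of I and L is the node subtending ((((N,(L,F)),(O,G)),(B,(J,M))),((I,K),(H,(P,A)))).
That clade contains 13 terminal taxa: A, B, F, G, H, I, J, K, L, M, N, O, P.

13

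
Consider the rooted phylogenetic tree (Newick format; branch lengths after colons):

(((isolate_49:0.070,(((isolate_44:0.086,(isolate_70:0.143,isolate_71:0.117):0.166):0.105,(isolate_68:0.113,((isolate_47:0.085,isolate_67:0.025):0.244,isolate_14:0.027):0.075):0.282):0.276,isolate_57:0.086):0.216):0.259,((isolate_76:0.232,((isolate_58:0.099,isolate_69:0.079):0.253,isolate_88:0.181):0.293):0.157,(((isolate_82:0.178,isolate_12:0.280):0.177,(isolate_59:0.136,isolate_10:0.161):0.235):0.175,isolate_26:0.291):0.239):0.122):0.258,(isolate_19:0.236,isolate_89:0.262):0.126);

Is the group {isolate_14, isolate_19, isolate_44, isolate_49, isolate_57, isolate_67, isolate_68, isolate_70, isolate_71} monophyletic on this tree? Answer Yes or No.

The MRCA of the listed taxa is the root, so the smallest clade containing them is the whole tree.
That clade also contains isolate_10, isolate_12, isolate_26, isolate_47, isolate_58, isolate_59, isolate_69, isolate_76, isolate_82, isolate_88, isolate_89, which are not in the proposed group, so the group is not monophyletic.

No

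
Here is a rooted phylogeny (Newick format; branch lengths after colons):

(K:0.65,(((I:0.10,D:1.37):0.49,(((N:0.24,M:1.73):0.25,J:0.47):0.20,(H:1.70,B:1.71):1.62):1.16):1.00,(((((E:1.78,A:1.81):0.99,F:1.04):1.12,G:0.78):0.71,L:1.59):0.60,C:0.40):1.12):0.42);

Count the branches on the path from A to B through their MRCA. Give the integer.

10

The MRCA of A and B is the node subtending (((I,D),(((N,M),J),(H,B))),(((((E,A),F),G),L),C)).
From A up to that node: 6 branches. From B up to the same node: 4 branches. Total: 6 + 4 = 10.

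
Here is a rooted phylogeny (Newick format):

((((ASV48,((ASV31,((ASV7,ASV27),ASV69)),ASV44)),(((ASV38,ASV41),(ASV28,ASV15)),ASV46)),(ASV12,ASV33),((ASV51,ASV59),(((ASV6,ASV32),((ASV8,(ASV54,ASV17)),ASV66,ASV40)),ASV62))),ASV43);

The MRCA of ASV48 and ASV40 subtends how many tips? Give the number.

23

The MRCA of ASV48 and ASV40 is the node subtending (((ASV48,((ASV31,((ASV7,ASV27),ASV69)),ASV44)),(((ASV38,ASV41),(ASV28,ASV15)),ASV46)),(ASV12,ASV33),((ASV51,ASV59),(((ASV6,ASV32),((ASV8,(ASV54,ASV17)),ASV66,ASV40)),ASV62))).
That clade contains 23 terminal taxa: ASV12, ASV15, ASV17, ASV27, ASV28, ASV31, ASV32, ASV33, ASV38, ASV40, ASV41, ASV44, ASV46, ASV48, ASV51, ASV54, ASV59, ASV6, ASV62, ASV66, ASV69, ASV7, ASV8.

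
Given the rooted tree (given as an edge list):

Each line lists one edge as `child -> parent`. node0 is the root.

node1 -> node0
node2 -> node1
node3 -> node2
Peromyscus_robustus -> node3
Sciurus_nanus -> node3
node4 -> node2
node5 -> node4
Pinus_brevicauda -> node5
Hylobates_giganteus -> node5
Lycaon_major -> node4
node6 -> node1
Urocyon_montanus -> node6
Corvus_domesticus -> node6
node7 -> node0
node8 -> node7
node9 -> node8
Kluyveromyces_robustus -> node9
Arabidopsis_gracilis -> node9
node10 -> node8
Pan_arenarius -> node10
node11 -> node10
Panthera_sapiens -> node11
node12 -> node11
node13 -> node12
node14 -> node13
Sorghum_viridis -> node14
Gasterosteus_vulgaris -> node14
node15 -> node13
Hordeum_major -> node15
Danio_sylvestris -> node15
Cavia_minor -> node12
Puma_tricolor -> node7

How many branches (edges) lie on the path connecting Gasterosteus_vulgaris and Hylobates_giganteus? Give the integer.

13

The MRCA of Gasterosteus_vulgaris and Hylobates_giganteus is the root of the tree.
From Gasterosteus_vulgaris up to that node: 8 branches. From Hylobates_giganteus up to the same node: 5 branches. Total: 8 + 5 = 13.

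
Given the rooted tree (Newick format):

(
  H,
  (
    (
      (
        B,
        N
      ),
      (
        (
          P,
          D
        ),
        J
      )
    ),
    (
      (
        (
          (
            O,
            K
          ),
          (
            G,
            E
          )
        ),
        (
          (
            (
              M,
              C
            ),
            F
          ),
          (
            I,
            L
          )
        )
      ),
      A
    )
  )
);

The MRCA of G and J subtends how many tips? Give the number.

15

The MRCA of G and J is the node subtending (((B,N),((P,D),J)),((((O,K),(G,E)),(((M,C),F),(I,L))),A)).
That clade contains 15 terminal taxa: A, B, C, D, E, F, G, I, J, K, L, M, N, O, P.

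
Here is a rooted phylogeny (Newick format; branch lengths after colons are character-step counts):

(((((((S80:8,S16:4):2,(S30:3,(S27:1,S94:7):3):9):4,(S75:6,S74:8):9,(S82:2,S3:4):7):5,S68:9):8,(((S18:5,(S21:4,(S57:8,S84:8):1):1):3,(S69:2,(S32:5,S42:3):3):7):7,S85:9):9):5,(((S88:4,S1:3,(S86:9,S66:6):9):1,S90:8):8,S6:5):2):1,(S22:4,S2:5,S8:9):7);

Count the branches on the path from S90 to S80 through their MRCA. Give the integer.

The MRCA of S90 and S80 is the node subtending ((((((S80,S16),(S30,(S27,S94))),(S75,S74),(S82,S3)),S68),(((S18,(S21,(S57,S84))),(S69,(S32,S42))),S85)),(((S88,S1,(S86,S66)),S90),S6)).
From S90 up to that node: 3 branches. From S80 up to the same node: 6 branches. Total: 3 + 6 = 9.

9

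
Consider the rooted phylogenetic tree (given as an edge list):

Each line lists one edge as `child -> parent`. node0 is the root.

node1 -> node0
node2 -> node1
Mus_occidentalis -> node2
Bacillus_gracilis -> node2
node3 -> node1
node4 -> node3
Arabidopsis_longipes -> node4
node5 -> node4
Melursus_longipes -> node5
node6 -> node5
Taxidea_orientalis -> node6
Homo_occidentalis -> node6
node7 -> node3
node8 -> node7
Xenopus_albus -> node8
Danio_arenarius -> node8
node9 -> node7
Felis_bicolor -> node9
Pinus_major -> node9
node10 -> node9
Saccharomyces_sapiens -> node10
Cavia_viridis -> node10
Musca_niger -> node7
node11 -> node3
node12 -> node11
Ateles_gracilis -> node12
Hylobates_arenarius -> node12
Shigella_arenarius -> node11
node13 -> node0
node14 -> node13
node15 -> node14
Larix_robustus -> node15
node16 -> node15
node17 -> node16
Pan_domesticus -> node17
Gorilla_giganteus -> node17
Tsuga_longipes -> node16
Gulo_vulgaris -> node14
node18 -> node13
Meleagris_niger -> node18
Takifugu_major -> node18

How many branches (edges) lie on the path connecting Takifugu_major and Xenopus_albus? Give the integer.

The MRCA of Takifugu_major and Xenopus_albus is the root of the tree.
From Takifugu_major up to that node: 3 branches. From Xenopus_albus up to the same node: 5 branches. Total: 3 + 5 = 8.

8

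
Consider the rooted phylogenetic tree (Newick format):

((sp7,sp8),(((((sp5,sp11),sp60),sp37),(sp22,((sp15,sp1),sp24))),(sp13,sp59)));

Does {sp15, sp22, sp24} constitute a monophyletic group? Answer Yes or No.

The MRCA of the listed taxa subtends (sp22,((sp15,sp1),sp24)).
That clade also contains sp1, which is not in the proposed group, so the group is not monophyletic.

No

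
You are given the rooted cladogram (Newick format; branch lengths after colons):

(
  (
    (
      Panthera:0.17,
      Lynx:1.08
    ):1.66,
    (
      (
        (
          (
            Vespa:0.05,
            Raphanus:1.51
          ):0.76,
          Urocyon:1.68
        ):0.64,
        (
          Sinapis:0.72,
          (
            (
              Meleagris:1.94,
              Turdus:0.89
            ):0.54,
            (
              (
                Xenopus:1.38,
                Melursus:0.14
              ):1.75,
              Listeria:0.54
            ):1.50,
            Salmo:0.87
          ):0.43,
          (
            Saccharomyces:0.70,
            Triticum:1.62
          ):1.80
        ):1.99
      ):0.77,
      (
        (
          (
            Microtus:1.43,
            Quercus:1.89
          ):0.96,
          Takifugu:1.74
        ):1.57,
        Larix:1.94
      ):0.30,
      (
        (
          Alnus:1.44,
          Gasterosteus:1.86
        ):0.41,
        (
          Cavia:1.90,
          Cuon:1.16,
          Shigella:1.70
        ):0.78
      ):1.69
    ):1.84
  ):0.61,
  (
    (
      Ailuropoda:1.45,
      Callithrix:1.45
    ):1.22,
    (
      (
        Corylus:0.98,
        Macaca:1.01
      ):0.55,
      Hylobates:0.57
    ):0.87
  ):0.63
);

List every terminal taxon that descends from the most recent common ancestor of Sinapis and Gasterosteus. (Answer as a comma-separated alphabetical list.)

Alnus, Cavia, Cuon, Gasterosteus, Larix, Listeria, Meleagris, Melursus, Microtus, Quercus, Raphanus, Saccharomyces, Salmo, Shigella, Sinapis, Takifugu, Triticum, Turdus, Urocyon, Vespa, Xenopus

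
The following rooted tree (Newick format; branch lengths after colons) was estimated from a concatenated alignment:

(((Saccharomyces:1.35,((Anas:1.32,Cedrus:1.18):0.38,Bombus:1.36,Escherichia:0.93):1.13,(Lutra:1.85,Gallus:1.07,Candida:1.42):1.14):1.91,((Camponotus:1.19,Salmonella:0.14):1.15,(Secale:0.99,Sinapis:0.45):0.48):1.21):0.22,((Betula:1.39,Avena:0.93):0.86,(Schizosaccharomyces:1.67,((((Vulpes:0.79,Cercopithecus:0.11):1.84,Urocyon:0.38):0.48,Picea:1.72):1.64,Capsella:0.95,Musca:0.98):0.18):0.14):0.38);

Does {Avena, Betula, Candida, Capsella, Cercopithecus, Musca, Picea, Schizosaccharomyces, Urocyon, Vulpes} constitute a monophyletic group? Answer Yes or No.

No

The MRCA of the listed taxa is the root, so the smallest clade containing them is the whole tree.
That clade also contains Anas, Bombus, Camponotus, Cedrus, Escherichia, Gallus, Lutra, Saccharomyces, Salmonella, Secale, Sinapis, which are not in the proposed group, so the group is not monophyletic.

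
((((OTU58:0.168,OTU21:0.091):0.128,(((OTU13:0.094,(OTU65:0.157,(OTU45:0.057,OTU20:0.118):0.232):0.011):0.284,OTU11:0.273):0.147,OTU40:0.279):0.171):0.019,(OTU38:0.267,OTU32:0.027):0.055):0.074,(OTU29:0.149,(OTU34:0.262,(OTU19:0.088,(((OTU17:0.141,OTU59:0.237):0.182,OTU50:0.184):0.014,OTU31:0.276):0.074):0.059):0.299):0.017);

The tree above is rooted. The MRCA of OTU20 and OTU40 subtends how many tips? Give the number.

6

The MRCA of OTU20 and OTU40 is the node subtending (((OTU13,(OTU65,(OTU45,OTU20))),OTU11),OTU40).
That clade contains 6 terminal taxa: OTU11, OTU13, OTU20, OTU40, OTU45, OTU65.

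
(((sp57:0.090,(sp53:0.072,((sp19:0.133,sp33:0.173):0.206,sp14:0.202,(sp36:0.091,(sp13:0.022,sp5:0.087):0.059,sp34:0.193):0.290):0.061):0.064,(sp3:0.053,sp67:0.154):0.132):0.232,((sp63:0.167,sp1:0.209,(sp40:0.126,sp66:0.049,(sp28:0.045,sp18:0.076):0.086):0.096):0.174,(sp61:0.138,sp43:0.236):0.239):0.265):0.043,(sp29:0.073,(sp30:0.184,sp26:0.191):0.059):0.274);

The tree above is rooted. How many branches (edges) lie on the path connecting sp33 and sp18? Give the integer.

10

The MRCA of sp33 and sp18 is the node subtending ((sp57,(sp53,((sp19,sp33),sp14,(sp36,(sp13,sp5),sp34))),(sp3,sp67)),((sp63,sp1,(sp40,sp66,(sp28,sp18))),(sp61,sp43))).
From sp33 up to that node: 5 branches. From sp18 up to the same node: 5 branches. Total: 5 + 5 = 10.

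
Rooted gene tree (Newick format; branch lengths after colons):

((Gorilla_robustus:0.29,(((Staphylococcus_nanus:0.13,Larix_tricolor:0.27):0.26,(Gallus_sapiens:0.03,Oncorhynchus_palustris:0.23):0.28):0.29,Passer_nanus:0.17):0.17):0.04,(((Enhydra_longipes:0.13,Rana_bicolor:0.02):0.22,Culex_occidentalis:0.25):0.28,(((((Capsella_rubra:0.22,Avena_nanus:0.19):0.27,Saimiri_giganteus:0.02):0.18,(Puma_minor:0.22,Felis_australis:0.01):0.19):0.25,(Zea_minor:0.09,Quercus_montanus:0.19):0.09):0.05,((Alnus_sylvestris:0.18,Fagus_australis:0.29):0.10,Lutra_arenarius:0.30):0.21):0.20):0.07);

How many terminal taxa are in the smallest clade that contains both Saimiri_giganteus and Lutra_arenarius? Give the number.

10

The MRCA of Saimiri_giganteus and Lutra_arenarius is the node subtending (((((Capsella_rubra,Avena_nanus),Saimiri_giganteus),(Puma_minor,Felis_australis)),(Zea_minor,Quercus_montanus)),((Alnus_sylvestris,Fagus_australis),Lutra_arenarius)).
That clade contains 10 terminal taxa: Alnus_sylvestris, Avena_nanus, Capsella_rubra, Fagus_australis, Felis_australis, Lutra_arenarius, Puma_minor, Quercus_montanus, Saimiri_giganteus, Zea_minor.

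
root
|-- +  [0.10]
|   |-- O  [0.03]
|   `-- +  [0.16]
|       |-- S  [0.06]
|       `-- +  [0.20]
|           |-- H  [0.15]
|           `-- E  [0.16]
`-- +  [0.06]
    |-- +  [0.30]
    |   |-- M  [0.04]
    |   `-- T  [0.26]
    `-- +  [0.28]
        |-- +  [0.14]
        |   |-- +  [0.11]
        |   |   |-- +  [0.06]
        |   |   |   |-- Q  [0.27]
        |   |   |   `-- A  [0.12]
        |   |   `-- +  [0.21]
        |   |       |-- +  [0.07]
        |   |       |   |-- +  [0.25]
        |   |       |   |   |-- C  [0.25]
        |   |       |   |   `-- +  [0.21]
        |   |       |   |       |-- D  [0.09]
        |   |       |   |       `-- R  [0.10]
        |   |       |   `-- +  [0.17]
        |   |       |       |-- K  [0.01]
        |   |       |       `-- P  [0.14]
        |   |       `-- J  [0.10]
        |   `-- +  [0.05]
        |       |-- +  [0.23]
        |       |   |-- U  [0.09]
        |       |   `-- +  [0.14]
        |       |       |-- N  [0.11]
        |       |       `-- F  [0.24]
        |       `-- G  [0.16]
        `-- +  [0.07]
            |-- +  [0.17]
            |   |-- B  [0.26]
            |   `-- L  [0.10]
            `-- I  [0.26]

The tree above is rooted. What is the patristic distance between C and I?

The path runs C → … → MRCA → … → I; the MRCA is the node subtending ((((Q,A),(((C,(D,R)),(K,P)),J)),((U,(N,F)),G)),((B,L),I)).
Branch lengths along that path: 0.25 + 0.25 + 0.07 + 0.21 + 0.11 + 0.14 + 0.07 + 0.26 = 1.36.

1.36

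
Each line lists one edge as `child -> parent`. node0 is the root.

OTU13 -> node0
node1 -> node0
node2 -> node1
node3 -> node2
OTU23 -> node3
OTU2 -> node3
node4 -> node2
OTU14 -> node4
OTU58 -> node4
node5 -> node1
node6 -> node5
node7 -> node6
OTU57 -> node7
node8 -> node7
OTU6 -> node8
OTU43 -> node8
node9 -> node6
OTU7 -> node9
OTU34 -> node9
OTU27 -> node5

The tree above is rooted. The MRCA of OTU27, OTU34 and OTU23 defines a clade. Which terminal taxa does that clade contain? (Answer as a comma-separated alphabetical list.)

OTU14, OTU2, OTU23, OTU27, OTU34, OTU43, OTU57, OTU58, OTU6, OTU7

Tracing OTU27: it sits inside (((OTU57,(OTU6,OTU43)),(OTU7,OTU34)),OTU27).
Tracing OTU34: it sits inside (OTU7,OTU34).
Tracing OTU23: it sits inside (OTU23,OTU2).
The smallest clade enclosing all 3 is (((OTU23,OTU2),(OTU14,OTU58)),(((OTU57,(OTU6,OTU43)),(OTU7,OTU34)),OTU27)); the answer is its 10 terminal taxa in alphabetical order.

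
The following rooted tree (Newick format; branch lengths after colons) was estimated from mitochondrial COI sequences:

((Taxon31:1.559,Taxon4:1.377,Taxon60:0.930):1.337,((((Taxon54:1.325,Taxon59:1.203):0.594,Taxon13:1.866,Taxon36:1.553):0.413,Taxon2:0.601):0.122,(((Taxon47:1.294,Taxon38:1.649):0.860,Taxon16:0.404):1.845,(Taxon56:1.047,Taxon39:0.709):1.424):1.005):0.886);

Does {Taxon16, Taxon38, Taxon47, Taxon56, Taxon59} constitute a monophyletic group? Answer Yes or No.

No

The MRCA of the listed taxa subtends ((((Taxon54,Taxon59),Taxon13,Taxon36),Taxon2),(((Taxon47,Taxon38),Taxon16),(Taxon56,Taxon39))).
That clade also contains Taxon13, Taxon2, Taxon36, Taxon39, Taxon54, which are not in the proposed group, so the group is not monophyletic.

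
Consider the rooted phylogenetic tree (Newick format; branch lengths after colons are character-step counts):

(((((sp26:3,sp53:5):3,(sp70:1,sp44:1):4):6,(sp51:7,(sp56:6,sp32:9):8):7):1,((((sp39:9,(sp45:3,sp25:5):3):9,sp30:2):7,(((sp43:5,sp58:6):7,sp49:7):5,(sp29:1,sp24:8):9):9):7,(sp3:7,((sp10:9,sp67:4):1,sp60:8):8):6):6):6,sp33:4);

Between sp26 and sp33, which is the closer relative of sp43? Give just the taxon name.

The MRCA of sp43 and sp26 subtends ((((sp26,sp53),(sp70,sp44)),(sp51,(sp56,sp32))),((((sp39,(sp45,sp25)),sp30),(((sp43,sp58),sp49),(sp29,sp24))),(sp3,((sp10,sp67),sp60)))) (20 taxa).
The MRCA of sp43 and sp33 is the root, subtending the entire tree (21 taxa).
The first is nested inside the second, so sp43 shares a more recent common ancestor with sp26.

sp26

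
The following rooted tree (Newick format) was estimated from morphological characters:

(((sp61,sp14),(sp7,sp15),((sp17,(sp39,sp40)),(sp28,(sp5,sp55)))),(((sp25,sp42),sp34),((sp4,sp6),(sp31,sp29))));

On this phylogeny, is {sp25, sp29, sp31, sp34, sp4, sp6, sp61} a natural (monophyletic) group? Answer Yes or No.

The MRCA of the listed taxa is the root, so the smallest clade containing them is the whole tree.
That clade also contains sp14, sp15, sp17, sp28, sp39, sp40, sp42, sp5, sp55, sp7, which are not in the proposed group, so the group is not monophyletic.

No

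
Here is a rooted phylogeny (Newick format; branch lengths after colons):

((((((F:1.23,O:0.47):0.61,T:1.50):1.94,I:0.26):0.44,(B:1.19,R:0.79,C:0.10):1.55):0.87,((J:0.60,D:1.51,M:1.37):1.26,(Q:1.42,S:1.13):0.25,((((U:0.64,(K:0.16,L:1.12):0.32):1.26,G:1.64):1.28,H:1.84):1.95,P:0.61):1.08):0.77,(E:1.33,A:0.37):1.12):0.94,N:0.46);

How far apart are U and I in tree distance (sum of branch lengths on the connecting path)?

8.55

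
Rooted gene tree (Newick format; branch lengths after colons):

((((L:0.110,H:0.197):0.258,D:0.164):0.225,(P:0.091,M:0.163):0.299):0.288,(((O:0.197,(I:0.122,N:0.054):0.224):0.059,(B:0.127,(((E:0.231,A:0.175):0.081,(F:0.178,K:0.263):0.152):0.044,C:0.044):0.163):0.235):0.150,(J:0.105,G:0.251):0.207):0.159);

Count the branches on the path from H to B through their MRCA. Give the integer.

The MRCA of H and B is the root of the tree.
From H up to that node: 4 branches. From B up to the same node: 4 branches. Total: 4 + 4 = 8.

8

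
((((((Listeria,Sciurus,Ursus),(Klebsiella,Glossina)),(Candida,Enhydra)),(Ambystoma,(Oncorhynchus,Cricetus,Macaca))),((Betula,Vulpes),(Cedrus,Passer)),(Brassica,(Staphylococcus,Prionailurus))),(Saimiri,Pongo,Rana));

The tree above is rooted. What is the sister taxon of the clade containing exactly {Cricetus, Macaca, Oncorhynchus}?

Ambystoma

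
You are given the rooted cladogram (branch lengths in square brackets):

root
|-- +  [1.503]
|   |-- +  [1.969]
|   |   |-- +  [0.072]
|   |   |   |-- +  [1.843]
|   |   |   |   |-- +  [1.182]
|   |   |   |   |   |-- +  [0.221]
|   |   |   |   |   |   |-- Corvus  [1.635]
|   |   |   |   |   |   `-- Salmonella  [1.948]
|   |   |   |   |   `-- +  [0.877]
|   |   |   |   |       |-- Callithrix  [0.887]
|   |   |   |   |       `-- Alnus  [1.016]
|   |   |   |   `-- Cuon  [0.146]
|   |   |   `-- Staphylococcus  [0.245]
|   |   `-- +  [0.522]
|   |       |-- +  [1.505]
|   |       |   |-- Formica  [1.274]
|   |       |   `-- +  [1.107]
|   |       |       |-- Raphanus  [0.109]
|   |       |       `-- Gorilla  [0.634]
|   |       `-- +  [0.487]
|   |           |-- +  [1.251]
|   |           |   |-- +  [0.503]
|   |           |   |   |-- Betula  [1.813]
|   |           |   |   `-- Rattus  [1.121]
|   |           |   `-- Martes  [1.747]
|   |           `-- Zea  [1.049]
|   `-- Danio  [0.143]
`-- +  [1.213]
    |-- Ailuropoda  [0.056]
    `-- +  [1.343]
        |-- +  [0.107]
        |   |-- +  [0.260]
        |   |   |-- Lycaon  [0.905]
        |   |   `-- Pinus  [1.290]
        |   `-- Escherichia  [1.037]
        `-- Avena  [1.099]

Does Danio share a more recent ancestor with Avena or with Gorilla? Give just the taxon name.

The MRCA of Danio and Gorilla subtends ((((((Corvus,Salmonella),(Callithrix,Alnus)),Cuon),Staphylococcus),((Formica,(Raphanus,Gorilla)),(((Betula,Rattus),Martes),Zea))),Danio) (14 taxa).
The MRCA of Danio and Avena is the root, subtending the entire tree (19 taxa).
The first is nested inside the second, so Danio shares a more recent common ancestor with Gorilla.

Gorilla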